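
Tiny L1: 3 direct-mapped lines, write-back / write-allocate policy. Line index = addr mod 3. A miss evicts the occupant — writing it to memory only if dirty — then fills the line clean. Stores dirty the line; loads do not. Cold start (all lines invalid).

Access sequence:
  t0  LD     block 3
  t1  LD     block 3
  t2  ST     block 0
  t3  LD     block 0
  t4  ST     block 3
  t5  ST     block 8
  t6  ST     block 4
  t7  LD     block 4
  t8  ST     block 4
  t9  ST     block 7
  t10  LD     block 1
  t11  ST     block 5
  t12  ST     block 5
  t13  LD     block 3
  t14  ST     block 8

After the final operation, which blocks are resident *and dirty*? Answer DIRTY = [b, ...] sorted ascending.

0: R B3 -> L0 miss  d=-]
1: R B3 -> L0 hit  d=-]
2: W B0 -> L0 miss  d=D]
3: R B0 -> L0 hit  d=D]
4: W B3 -> L0 miss wb->B0  d=D]
5: W B8 -> L2 miss  d=D]
6: W B4 -> L1 miss  d=D]
7: R B4 -> L1 hit  d=D]
8: W B4 -> L1 hit  d=D]
9: W B7 -> L1 miss wb->B4  d=D]
10: R B1 -> L1 miss wb->B7  d=-]
11: W B5 -> L2 miss wb->B8  d=D]
12: W B5 -> L2 hit  d=D]
13: R B3 -> L0 hit  d=D]
14: W B8 -> L2 miss wb->B5  d=D]

DIRTY = [3, 8]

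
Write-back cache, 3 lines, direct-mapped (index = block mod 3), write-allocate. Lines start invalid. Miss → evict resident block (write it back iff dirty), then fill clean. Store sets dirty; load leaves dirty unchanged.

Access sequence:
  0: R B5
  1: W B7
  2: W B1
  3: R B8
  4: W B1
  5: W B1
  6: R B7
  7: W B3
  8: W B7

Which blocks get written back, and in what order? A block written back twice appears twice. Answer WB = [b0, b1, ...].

WB = [7, 1]

0: R B5 → L2 miss [-]
1: W B7 → L1 miss [D]
2: W B1 → L1 miss wb→B7 [D]
3: R B8 → L2 miss [-]
4: W B1 → L1 hit [D]
5: W B1 → L1 hit [D]
6: R B7 → L1 miss wb→B1 [-]
7: W B3 → L0 miss [D]
8: W B7 → L1 hit [D]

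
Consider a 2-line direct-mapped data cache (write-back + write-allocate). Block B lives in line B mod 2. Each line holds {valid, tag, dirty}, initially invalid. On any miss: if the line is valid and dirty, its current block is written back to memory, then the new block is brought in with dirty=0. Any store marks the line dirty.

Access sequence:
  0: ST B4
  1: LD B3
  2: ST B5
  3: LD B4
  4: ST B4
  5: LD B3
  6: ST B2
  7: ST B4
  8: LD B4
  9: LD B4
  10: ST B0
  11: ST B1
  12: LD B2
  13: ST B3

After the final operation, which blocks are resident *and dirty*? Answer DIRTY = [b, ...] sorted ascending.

  0 | W B4 → L0 miss [D]
  1 | R B3 → L1 miss [-]
  2 | W B5 → L1 miss [D]
  3 | R B4 → L0 hit [D]
  4 | W B4 → L0 hit [D]
  5 | R B3 → L1 miss wb→B5 [-]
  6 | W B2 → L0 miss wb→B4 [D]
  7 | W B4 → L0 miss wb→B2 [D]
  8 | R B4 → L0 hit [D]
  9 | R B4 → L0 hit [D]
  10 | W B0 → L0 miss wb→B4 [D]
  11 | W B1 → L1 miss [D]
  12 | R B2 → L0 miss wb→B0 [-]
  13 | W B3 → L1 miss wb→B1 [D]

DIRTY = [3]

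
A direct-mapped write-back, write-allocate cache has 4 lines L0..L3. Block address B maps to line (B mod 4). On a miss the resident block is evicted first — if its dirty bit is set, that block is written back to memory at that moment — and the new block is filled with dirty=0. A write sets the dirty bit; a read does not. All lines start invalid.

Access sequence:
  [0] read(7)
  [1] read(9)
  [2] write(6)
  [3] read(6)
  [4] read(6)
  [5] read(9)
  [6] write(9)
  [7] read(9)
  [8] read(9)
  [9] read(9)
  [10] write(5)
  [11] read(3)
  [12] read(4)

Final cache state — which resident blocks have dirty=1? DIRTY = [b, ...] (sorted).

DIRTY = [5, 6]

0: R B7 → L3 miss [-]
1: R B9 → L1 miss [-]
2: W B6 → L2 miss [D]
3: R B6 → L2 hit [D]
4: R B6 → L2 hit [D]
5: R B9 → L1 hit [-]
6: W B9 → L1 hit [D]
7: R B9 → L1 hit [D]
8: R B9 → L1 hit [D]
9: R B9 → L1 hit [D]
10: W B5 → L1 miss wb→B9 [D]
11: R B3 → L3 miss [-]
12: R B4 → L0 miss [-]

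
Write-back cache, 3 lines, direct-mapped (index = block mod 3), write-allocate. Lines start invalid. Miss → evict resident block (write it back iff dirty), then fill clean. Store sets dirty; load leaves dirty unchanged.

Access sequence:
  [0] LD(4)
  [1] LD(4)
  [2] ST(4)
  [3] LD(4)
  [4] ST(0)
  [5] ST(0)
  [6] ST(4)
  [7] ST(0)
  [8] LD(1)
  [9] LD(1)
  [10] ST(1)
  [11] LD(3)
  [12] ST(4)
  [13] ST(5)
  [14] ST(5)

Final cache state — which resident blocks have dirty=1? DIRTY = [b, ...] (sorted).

DIRTY = [4, 5]

  0 | R B4 → L1 miss [-]
  1 | R B4 → L1 hit [-]
  2 | W B4 → L1 hit [D]
  3 | R B4 → L1 hit [D]
  4 | W B0 → L0 miss [D]
  5 | W B0 → L0 hit [D]
  6 | W B4 → L1 hit [D]
  7 | W B0 → L0 hit [D]
  8 | R B1 → L1 miss wb→B4 [-]
  9 | R B1 → L1 hit [-]
  10 | W B1 → L1 hit [D]
  11 | R B3 → L0 miss wb→B0 [-]
  12 | W B4 → L1 miss wb→B1 [D]
  13 | W B5 → L2 miss [D]
  14 | W B5 → L2 hit [D]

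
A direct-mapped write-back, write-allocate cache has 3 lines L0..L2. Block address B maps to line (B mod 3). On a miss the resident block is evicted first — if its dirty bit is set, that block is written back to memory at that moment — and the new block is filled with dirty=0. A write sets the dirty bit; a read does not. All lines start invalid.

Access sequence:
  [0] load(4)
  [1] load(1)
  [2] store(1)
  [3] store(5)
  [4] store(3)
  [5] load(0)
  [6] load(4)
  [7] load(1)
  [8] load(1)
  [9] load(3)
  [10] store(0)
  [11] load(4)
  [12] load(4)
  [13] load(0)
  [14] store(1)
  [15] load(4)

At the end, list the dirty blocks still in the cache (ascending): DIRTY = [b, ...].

0: R B4 → L1 miss [-]
1: R B1 → L1 miss [-]
2: W B1 → L1 hit [D]
3: W B5 → L2 miss [D]
4: W B3 → L0 miss [D]
5: R B0 → L0 miss wb→B3 [-]
6: R B4 → L1 miss wb→B1 [-]
7: R B1 → L1 miss [-]
8: R B1 → L1 hit [-]
9: R B3 → L0 miss [-]
10: W B0 → L0 miss [D]
11: R B4 → L1 miss [-]
12: R B4 → L1 hit [-]
13: R B0 → L0 hit [D]
14: W B1 → L1 miss [D]
15: R B4 → L1 miss wb→B1 [-]

DIRTY = [0, 5]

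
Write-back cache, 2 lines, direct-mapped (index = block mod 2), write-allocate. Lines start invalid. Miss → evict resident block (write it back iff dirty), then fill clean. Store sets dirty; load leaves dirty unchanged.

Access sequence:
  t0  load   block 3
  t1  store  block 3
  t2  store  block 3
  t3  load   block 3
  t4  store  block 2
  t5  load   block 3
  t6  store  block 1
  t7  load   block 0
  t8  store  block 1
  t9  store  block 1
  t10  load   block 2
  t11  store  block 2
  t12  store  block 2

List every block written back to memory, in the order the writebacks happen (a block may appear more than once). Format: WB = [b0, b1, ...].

WB = [3, 2]

0: R B3 → L1 miss [-]
1: W B3 → L1 hit [D]
2: W B3 → L1 hit [D]
3: R B3 → L1 hit [D]
4: W B2 → L0 miss [D]
5: R B3 → L1 hit [D]
6: W B1 → L1 miss wb→B3 [D]
7: R B0 → L0 miss wb→B2 [-]
8: W B1 → L1 hit [D]
9: W B1 → L1 hit [D]
10: R B2 → L0 miss [-]
11: W B2 → L0 hit [D]
12: W B2 → L0 hit [D]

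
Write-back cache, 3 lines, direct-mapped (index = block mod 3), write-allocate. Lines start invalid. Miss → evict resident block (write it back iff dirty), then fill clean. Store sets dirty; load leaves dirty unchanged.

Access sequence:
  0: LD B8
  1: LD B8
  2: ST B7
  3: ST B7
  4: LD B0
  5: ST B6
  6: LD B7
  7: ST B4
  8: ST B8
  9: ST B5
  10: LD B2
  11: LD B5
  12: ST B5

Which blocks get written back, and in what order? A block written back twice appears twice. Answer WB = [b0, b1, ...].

WB = [7, 8, 5]

  0 | R B8 → L2 miss [-]
  1 | R B8 → L2 hit [-]
  2 | W B7 → L1 miss [D]
  3 | W B7 → L1 hit [D]
  4 | R B0 → L0 miss [-]
  5 | W B6 → L0 miss [D]
  6 | R B7 → L1 hit [D]
  7 | W B4 → L1 miss wb→B7 [D]
  8 | W B8 → L2 hit [D]
  9 | W B5 → L2 miss wb→B8 [D]
  10 | R B2 → L2 miss wb→B5 [-]
  11 | R B5 → L2 miss [-]
  12 | W B5 → L2 hit [D]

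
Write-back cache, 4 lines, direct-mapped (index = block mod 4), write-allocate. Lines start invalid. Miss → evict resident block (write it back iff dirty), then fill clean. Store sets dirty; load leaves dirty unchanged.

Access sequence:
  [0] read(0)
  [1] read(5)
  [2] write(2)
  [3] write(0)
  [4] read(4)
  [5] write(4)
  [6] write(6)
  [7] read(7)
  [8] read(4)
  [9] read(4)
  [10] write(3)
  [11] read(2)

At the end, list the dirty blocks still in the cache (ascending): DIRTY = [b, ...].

0: R B0 -> L0 miss  d=-]
1: R B5 -> L1 miss  d=-]
2: W B2 -> L2 miss  d=D]
3: W B0 -> L0 hit  d=D]
4: R B4 -> L0 miss wb->B0  d=-]
5: W B4 -> L0 hit  d=D]
6: W B6 -> L2 miss wb->B2  d=D]
7: R B7 -> L3 miss  d=-]
8: R B4 -> L0 hit  d=D]
9: R B4 -> L0 hit  d=D]
10: W B3 -> L3 miss  d=D]
11: R B2 -> L2 miss wb->B6  d=-]

DIRTY = [3, 4]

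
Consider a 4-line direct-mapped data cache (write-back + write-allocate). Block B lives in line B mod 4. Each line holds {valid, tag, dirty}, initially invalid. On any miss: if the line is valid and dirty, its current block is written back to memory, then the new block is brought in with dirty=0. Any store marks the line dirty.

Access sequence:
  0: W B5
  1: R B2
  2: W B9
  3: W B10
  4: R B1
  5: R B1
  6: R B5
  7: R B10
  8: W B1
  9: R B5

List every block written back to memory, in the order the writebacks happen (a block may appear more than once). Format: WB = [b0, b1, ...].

0: W B5 → L1 miss [D]
1: R B2 → L2 miss [-]
2: W B9 → L1 miss wb→B5 [D]
3: W B10 → L2 miss [D]
4: R B1 → L1 miss wb→B9 [-]
5: R B1 → L1 hit [-]
6: R B5 → L1 miss [-]
7: R B10 → L2 hit [D]
8: W B1 → L1 miss [D]
9: R B5 → L1 miss wb→B1 [-]

WB = [5, 9, 1]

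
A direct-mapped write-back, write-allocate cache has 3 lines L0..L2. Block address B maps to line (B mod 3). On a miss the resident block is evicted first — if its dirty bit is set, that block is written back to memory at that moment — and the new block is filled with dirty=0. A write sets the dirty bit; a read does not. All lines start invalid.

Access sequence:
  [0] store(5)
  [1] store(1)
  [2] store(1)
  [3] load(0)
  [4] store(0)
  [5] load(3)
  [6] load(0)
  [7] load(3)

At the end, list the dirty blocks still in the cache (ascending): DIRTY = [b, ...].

  0 | W B5 → L2 miss [D]
  1 | W B1 → L1 miss [D]
  2 | W B1 → L1 hit [D]
  3 | R B0 → L0 miss [-]
  4 | W B0 → L0 hit [D]
  5 | R B3 → L0 miss wb→B0 [-]
  6 | R B0 → L0 miss [-]
  7 | R B3 → L0 miss [-]

DIRTY = [1, 5]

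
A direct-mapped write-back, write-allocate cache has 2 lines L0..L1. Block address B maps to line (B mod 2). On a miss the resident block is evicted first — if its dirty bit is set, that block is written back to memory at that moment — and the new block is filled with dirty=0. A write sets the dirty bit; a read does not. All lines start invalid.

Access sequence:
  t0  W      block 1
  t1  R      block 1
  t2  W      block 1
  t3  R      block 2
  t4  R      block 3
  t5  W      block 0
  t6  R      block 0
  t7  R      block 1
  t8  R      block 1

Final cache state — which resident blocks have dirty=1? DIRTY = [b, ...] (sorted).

0: W B1 → L1 miss [D]
1: R B1 → L1 hit [D]
2: W B1 → L1 hit [D]
3: R B2 → L0 miss [-]
4: R B3 → L1 miss wb→B1 [-]
5: W B0 → L0 miss [D]
6: R B0 → L0 hit [D]
7: R B1 → L1 miss [-]
8: R B1 → L1 hit [-]

DIRTY = [0]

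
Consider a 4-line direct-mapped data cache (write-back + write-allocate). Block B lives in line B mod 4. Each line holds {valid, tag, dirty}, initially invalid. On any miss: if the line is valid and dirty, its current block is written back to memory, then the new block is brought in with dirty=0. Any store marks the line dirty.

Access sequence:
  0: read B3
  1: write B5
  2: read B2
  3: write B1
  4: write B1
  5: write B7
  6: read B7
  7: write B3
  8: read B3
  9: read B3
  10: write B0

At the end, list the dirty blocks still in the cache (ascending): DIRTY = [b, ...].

DIRTY = [0, 1, 3]

  0 | R B3 → L3 miss [-]
  1 | W B5 → L1 miss [D]
  2 | R B2 → L2 miss [-]
  3 | W B1 → L1 miss wb→B5 [D]
  4 | W B1 → L1 hit [D]
  5 | W B7 → L3 miss [D]
  6 | R B7 → L3 hit [D]
  7 | W B3 → L3 miss wb→B7 [D]
  8 | R B3 → L3 hit [D]
  9 | R B3 → L3 hit [D]
  10 | W B0 → L0 miss [D]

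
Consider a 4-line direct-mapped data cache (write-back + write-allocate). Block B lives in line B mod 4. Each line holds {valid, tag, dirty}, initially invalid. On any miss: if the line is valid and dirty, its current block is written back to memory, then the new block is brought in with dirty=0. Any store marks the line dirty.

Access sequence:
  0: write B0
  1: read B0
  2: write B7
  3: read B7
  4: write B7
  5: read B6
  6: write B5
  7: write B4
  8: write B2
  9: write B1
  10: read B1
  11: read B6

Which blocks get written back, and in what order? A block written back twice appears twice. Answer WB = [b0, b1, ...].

0: W B0 → L0 miss [D]
1: R B0 → L0 hit [D]
2: W B7 → L3 miss [D]
3: R B7 → L3 hit [D]
4: W B7 → L3 hit [D]
5: R B6 → L2 miss [-]
6: W B5 → L1 miss [D]
7: W B4 → L0 miss wb→B0 [D]
8: W B2 → L2 miss [D]
9: W B1 → L1 miss wb→B5 [D]
10: R B1 → L1 hit [D]
11: R B6 → L2 miss wb→B2 [-]

WB = [0, 5, 2]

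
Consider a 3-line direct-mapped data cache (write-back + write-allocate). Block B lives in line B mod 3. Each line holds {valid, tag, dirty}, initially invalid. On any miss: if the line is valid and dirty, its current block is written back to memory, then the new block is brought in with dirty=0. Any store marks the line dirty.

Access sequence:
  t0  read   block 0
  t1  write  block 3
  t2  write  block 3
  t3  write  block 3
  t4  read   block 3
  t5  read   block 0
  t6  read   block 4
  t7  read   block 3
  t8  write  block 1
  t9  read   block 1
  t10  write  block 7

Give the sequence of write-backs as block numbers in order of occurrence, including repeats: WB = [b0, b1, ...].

WB = [3, 1]

0: R B0 -> L0 miss  d=-]
1: W B3 -> L0 miss  d=D]
2: W B3 -> L0 hit  d=D]
3: W B3 -> L0 hit  d=D]
4: R B3 -> L0 hit  d=D]
5: R B0 -> L0 miss wb->B3  d=-]
6: R B4 -> L1 miss  d=-]
7: R B3 -> L0 miss  d=-]
8: W B1 -> L1 miss  d=D]
9: R B1 -> L1 hit  d=D]
10: W B7 -> L1 miss wb->B1  d=D]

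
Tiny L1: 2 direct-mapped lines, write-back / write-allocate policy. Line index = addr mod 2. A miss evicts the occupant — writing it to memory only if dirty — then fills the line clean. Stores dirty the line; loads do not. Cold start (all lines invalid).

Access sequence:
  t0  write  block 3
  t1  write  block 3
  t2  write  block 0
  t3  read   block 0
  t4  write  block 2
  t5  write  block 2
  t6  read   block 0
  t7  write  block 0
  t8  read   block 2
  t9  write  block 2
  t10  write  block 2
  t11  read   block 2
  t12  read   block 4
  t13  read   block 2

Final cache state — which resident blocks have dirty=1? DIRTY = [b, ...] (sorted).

0: W B3 → L1 miss [D]
1: W B3 → L1 hit [D]
2: W B0 → L0 miss [D]
3: R B0 → L0 hit [D]
4: W B2 → L0 miss wb→B0 [D]
5: W B2 → L0 hit [D]
6: R B0 → L0 miss wb→B2 [-]
7: W B0 → L0 hit [D]
8: R B2 → L0 miss wb→B0 [-]
9: W B2 → L0 hit [D]
10: W B2 → L0 hit [D]
11: R B2 → L0 hit [D]
12: R B4 → L0 miss wb→B2 [-]
13: R B2 → L0 miss [-]

DIRTY = [3]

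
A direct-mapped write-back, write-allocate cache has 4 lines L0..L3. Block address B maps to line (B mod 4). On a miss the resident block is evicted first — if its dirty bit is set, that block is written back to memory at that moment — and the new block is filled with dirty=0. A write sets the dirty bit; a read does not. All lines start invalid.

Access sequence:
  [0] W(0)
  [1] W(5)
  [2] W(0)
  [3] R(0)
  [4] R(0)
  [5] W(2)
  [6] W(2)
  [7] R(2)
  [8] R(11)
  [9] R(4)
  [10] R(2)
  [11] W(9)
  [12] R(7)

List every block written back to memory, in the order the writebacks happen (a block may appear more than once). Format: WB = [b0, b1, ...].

WB = [0, 5]

0: W B0 -> L0 miss  d=D]
1: W B5 -> L1 miss  d=D]
2: W B0 -> L0 hit  d=D]
3: R B0 -> L0 hit  d=D]
4: R B0 -> L0 hit  d=D]
5: W B2 -> L2 miss  d=D]
6: W B2 -> L2 hit  d=D]
7: R B2 -> L2 hit  d=D]
8: R B11 -> L3 miss  d=-]
9: R B4 -> L0 miss wb->B0  d=-]
10: R B2 -> L2 hit  d=D]
11: W B9 -> L1 miss wb->B5  d=D]
12: R B7 -> L3 miss  d=-]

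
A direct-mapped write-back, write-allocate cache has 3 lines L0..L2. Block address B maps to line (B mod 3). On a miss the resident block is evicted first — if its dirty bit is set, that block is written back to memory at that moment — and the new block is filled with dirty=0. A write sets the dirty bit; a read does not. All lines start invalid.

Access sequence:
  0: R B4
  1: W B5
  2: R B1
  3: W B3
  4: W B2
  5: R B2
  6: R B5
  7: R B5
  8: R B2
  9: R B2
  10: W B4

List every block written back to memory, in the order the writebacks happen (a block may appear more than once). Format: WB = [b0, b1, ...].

0: R B4 → L1 miss [-]
1: W B5 → L2 miss [D]
2: R B1 → L1 miss [-]
3: W B3 → L0 miss [D]
4: W B2 → L2 miss wb→B5 [D]
5: R B2 → L2 hit [D]
6: R B5 → L2 miss wb→B2 [-]
7: R B5 → L2 hit [-]
8: R B2 → L2 miss [-]
9: R B2 → L2 hit [-]
10: W B4 → L1 miss [D]

WB = [5, 2]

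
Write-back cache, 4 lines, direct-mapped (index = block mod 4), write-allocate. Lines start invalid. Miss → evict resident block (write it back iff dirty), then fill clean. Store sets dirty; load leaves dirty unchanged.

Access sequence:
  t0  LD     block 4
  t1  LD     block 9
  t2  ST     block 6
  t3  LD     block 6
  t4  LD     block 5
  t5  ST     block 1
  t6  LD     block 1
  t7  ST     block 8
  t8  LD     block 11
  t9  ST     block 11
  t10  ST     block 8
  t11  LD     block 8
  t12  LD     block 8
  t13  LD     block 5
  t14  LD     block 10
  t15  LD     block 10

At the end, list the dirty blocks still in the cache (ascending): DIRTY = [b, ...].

  0 | R B4 → L0 miss [-]
  1 | R B9 → L1 miss [-]
  2 | W B6 → L2 miss [D]
  3 | R B6 → L2 hit [D]
  4 | R B5 → L1 miss [-]
  5 | W B1 → L1 miss [D]
  6 | R B1 → L1 hit [D]
  7 | W B8 → L0 miss [D]
  8 | R B11 → L3 miss [-]
  9 | W B11 → L3 hit [D]
  10 | W B8 → L0 hit [D]
  11 | R B8 → L0 hit [D]
  12 | R B8 → L0 hit [D]
  13 | R B5 → L1 miss wb→B1 [-]
  14 | R B10 → L2 miss wb→B6 [-]
  15 | R B10 → L2 hit [-]

DIRTY = [8, 11]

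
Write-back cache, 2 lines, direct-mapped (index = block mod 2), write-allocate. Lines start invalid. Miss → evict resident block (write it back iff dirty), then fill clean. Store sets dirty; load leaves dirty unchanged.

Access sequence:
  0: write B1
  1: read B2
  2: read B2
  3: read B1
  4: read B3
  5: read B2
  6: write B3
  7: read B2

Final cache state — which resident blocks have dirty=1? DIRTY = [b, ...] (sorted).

DIRTY = [3]

0: W B1 -> L1 miss  d=D]
1: R B2 -> L0 miss  d=-]
2: R B2 -> L0 hit  d=-]
3: R B1 -> L1 hit  d=D]
4: R B3 -> L1 miss wb->B1  d=-]
5: R B2 -> L0 hit  d=-]
6: W B3 -> L1 hit  d=D]
7: R B2 -> L0 hit  d=-]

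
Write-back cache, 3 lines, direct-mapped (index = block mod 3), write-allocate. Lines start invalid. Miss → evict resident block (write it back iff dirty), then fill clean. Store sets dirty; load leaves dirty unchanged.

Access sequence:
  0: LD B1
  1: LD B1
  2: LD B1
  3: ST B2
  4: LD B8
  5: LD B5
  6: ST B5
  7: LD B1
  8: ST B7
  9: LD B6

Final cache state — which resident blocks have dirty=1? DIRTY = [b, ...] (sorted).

0: R B1 → L1 miss [-]
1: R B1 → L1 hit [-]
2: R B1 → L1 hit [-]
3: W B2 → L2 miss [D]
4: R B8 → L2 miss wb→B2 [-]
5: R B5 → L2 miss [-]
6: W B5 → L2 hit [D]
7: R B1 → L1 hit [-]
8: W B7 → L1 miss [D]
9: R B6 → L0 miss [-]

DIRTY = [5, 7]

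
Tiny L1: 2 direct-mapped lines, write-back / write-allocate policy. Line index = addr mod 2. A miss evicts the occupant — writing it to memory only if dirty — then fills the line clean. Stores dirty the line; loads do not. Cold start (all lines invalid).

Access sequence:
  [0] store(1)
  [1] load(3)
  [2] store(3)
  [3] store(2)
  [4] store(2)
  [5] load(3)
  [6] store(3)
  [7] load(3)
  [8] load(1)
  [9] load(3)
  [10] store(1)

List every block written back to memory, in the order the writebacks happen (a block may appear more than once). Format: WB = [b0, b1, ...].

WB = [1, 3]

  0 | W B1 → L1 miss [D]
  1 | R B3 → L1 miss wb→B1 [-]
  2 | W B3 → L1 hit [D]
  3 | W B2 → L0 miss [D]
  4 | W B2 → L0 hit [D]
  5 | R B3 → L1 hit [D]
  6 | W B3 → L1 hit [D]
  7 | R B3 → L1 hit [D]
  8 | R B1 → L1 miss wb→B3 [-]
  9 | R B3 → L1 miss [-]
  10 | W B1 → L1 miss [D]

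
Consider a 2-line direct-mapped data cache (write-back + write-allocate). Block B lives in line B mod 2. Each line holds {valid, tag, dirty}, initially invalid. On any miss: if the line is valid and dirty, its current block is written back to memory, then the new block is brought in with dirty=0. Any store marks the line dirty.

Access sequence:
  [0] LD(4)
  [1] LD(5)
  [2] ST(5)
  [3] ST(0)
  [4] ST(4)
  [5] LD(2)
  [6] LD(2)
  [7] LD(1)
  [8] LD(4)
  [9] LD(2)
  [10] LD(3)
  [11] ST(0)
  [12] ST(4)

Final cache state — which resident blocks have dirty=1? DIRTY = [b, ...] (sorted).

  0 | R B4 → L0 miss [-]
  1 | R B5 → L1 miss [-]
  2 | W B5 → L1 hit [D]
  3 | W B0 → L0 miss [D]
  4 | W B4 → L0 miss wb→B0 [D]
  5 | R B2 → L0 miss wb→B4 [-]
  6 | R B2 → L0 hit [-]
  7 | R B1 → L1 miss wb→B5 [-]
  8 | R B4 → L0 miss [-]
  9 | R B2 → L0 miss [-]
  10 | R B3 → L1 miss [-]
  11 | W B0 → L0 miss [D]
  12 | W B4 → L0 miss wb→B0 [D]

DIRTY = [4]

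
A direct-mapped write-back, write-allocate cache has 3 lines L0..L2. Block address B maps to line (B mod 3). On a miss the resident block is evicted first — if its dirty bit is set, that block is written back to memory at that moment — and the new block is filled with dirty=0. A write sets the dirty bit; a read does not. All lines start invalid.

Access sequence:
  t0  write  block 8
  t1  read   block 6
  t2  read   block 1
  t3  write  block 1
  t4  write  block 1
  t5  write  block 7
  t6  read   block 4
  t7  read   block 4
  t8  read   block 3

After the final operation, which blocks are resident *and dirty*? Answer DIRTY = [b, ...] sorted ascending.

0: W B8 → L2 miss [D]
1: R B6 → L0 miss [-]
2: R B1 → L1 miss [-]
3: W B1 → L1 hit [D]
4: W B1 → L1 hit [D]
5: W B7 → L1 miss wb→B1 [D]
6: R B4 → L1 miss wb→B7 [-]
7: R B4 → L1 hit [-]
8: R B3 → L0 miss [-]

DIRTY = [8]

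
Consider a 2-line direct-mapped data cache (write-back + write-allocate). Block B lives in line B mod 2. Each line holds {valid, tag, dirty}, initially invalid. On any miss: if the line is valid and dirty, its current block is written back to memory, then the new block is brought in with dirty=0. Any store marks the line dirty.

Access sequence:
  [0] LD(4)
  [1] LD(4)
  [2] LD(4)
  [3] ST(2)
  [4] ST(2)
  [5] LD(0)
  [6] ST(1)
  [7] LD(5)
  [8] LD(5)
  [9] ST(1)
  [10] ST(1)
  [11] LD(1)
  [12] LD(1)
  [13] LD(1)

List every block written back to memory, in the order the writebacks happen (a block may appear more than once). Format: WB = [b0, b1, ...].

  0 | R B4 → L0 miss [-]
  1 | R B4 → L0 hit [-]
  2 | R B4 → L0 hit [-]
  3 | W B2 → L0 miss [D]
  4 | W B2 → L0 hit [D]
  5 | R B0 → L0 miss wb→B2 [-]
  6 | W B1 → L1 miss [D]
  7 | R B5 → L1 miss wb→B1 [-]
  8 | R B5 → L1 hit [-]
  9 | W B1 → L1 miss [D]
  10 | W B1 → L1 hit [D]
  11 | R B1 → L1 hit [D]
  12 | R B1 → L1 hit [D]
  13 | R B1 → L1 hit [D]

WB = [2, 1]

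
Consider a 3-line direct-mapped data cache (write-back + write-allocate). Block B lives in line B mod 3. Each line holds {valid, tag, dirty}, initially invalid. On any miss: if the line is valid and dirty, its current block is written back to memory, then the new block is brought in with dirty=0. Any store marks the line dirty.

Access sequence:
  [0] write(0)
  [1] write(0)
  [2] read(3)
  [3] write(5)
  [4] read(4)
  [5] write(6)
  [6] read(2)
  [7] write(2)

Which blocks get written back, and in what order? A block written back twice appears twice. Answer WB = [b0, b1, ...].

0: W B0 → L0 miss [D]
1: W B0 → L0 hit [D]
2: R B3 → L0 miss wb→B0 [-]
3: W B5 → L2 miss [D]
4: R B4 → L1 miss [-]
5: W B6 → L0 miss [D]
6: R B2 → L2 miss wb→B5 [-]
7: W B2 → L2 hit [D]

WB = [0, 5]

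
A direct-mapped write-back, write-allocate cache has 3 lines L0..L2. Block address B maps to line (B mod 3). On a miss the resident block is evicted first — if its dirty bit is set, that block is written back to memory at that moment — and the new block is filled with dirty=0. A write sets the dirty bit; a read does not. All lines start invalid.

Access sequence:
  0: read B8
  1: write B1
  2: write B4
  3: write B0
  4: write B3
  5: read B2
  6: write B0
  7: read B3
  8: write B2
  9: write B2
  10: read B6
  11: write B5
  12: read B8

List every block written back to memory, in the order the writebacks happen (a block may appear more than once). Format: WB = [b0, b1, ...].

0: R B8 -> L2 miss  d=-]
1: W B1 -> L1 miss  d=D]
2: W B4 -> L1 miss wb->B1  d=D]
3: W B0 -> L0 miss  d=D]
4: W B3 -> L0 miss wb->B0  d=D]
5: R B2 -> L2 miss  d=-]
6: W B0 -> L0 miss wb->B3  d=D]
7: R B3 -> L0 miss wb->B0  d=-]
8: W B2 -> L2 hit  d=D]
9: W B2 -> L2 hit  d=D]
10: R B6 -> L0 miss  d=-]
11: W B5 -> L2 miss wb->B2  d=D]
12: R B8 -> L2 miss wb->B5  d=-]

WB = [1, 0, 3, 0, 2, 5]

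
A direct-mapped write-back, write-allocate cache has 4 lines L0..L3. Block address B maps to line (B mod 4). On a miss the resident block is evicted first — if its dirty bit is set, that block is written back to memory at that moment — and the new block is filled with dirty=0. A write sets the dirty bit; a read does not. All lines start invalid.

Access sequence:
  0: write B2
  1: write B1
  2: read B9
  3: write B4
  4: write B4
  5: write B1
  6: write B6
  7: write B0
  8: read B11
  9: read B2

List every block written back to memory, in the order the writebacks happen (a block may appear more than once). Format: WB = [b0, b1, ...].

WB = [1, 2, 4, 6]

  0 | W B2 → L2 miss [D]
  1 | W B1 → L1 miss [D]
  2 | R B9 → L1 miss wb→B1 [-]
  3 | W B4 → L0 miss [D]
  4 | W B4 → L0 hit [D]
  5 | W B1 → L1 miss [D]
  6 | W B6 → L2 miss wb→B2 [D]
  7 | W B0 → L0 miss wb→B4 [D]
  8 | R B11 → L3 miss [-]
  9 | R B2 → L2 miss wb→B6 [-]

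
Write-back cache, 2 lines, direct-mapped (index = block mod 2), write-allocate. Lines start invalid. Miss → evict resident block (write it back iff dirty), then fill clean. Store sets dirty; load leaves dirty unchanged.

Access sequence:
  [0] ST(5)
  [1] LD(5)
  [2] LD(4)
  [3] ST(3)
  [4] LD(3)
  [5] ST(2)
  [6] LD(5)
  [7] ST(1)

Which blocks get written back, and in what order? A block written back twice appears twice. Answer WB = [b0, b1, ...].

0: W B5 -> L1 miss  d=D]
1: R B5 -> L1 hit  d=D]
2: R B4 -> L0 miss  d=-]
3: W B3 -> L1 miss wb->B5  d=D]
4: R B3 -> L1 hit  d=D]
5: W B2 -> L0 miss  d=D]
6: R B5 -> L1 miss wb->B3  d=-]
7: W B1 -> L1 miss  d=D]

WB = [5, 3]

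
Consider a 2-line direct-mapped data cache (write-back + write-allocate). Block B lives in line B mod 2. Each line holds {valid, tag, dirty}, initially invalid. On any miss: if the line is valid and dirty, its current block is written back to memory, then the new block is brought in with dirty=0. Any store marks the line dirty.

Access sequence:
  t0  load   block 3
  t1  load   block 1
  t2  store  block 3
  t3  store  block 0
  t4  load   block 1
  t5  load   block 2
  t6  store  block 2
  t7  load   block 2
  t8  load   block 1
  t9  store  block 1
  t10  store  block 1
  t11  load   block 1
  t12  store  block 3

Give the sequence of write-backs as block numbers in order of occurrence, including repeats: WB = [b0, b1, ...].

0: R B3 -> L1 miss  d=-]
1: R B1 -> L1 miss  d=-]
2: W B3 -> L1 miss  d=D]
3: W B0 -> L0 miss  d=D]
4: R B1 -> L1 miss wb->B3  d=-]
5: R B2 -> L0 miss wb->B0  d=-]
6: W B2 -> L0 hit  d=D]
7: R B2 -> L0 hit  d=D]
8: R B1 -> L1 hit  d=-]
9: W B1 -> L1 hit  d=D]
10: W B1 -> L1 hit  d=D]
11: R B1 -> L1 hit  d=D]
12: W B3 -> L1 miss wb->B1  d=D]

WB = [3, 0, 1]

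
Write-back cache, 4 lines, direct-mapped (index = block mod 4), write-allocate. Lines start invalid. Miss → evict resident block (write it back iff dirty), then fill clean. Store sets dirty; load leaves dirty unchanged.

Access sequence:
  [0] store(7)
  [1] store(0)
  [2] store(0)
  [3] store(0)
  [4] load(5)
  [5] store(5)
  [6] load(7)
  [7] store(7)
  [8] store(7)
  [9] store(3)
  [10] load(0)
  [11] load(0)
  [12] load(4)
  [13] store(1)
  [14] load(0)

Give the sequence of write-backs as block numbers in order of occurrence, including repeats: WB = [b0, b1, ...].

WB = [7, 0, 5]

0: W B7 → L3 miss [D]
1: W B0 → L0 miss [D]
2: W B0 → L0 hit [D]
3: W B0 → L0 hit [D]
4: R B5 → L1 miss [-]
5: W B5 → L1 hit [D]
6: R B7 → L3 hit [D]
7: W B7 → L3 hit [D]
8: W B7 → L3 hit [D]
9: W B3 → L3 miss wb→B7 [D]
10: R B0 → L0 hit [D]
11: R B0 → L0 hit [D]
12: R B4 → L0 miss wb→B0 [-]
13: W B1 → L1 miss wb→B5 [D]
14: R B0 → L0 miss [-]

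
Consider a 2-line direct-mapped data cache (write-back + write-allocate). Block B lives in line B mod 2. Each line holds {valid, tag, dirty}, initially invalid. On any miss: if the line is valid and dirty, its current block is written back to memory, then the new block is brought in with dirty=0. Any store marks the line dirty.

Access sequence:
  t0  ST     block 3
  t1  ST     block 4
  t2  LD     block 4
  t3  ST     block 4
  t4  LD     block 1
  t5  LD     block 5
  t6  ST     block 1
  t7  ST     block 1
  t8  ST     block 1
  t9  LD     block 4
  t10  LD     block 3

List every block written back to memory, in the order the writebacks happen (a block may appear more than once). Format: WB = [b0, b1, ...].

WB = [3, 1]

0: W B3 -> L1 miss  d=D]
1: W B4 -> L0 miss  d=D]
2: R B4 -> L0 hit  d=D]
3: W B4 -> L0 hit  d=D]
4: R B1 -> L1 miss wb->B3  d=-]
5: R B5 -> L1 miss  d=-]
6: W B1 -> L1 miss  d=D]
7: W B1 -> L1 hit  d=D]
8: W B1 -> L1 hit  d=D]
9: R B4 -> L0 hit  d=D]
10: R B3 -> L1 miss wb->B1  d=-]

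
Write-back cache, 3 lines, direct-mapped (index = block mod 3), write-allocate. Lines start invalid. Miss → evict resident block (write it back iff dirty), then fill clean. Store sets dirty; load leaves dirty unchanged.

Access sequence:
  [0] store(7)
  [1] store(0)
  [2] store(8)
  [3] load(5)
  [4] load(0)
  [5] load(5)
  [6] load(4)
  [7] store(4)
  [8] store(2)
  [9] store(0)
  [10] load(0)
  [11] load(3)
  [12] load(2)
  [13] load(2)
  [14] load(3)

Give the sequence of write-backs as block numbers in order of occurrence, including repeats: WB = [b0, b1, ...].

WB = [8, 7, 0]

0: W B7 → L1 miss [D]
1: W B0 → L0 miss [D]
2: W B8 → L2 miss [D]
3: R B5 → L2 miss wb→B8 [-]
4: R B0 → L0 hit [D]
5: R B5 → L2 hit [-]
6: R B4 → L1 miss wb→B7 [-]
7: W B4 → L1 hit [D]
8: W B2 → L2 miss [D]
9: W B0 → L0 hit [D]
10: R B0 → L0 hit [D]
11: R B3 → L0 miss wb→B0 [-]
12: R B2 → L2 hit [D]
13: R B2 → L2 hit [D]
14: R B3 → L0 hit [-]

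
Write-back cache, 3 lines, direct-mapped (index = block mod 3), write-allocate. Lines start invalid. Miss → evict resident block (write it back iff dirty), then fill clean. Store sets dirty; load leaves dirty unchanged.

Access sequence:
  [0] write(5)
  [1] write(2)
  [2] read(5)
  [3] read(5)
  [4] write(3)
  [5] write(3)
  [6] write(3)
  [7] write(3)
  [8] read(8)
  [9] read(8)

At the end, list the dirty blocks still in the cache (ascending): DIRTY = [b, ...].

DIRTY = [3]

0: W B5 -> L2 miss  d=D]
1: W B2 -> L2 miss wb->B5  d=D]
2: R B5 -> L2 miss wb->B2  d=-]
3: R B5 -> L2 hit  d=-]
4: W B3 -> L0 miss  d=D]
5: W B3 -> L0 hit  d=D]
6: W B3 -> L0 hit  d=D]
7: W B3 -> L0 hit  d=D]
8: R B8 -> L2 miss  d=-]
9: R B8 -> L2 hit  d=-]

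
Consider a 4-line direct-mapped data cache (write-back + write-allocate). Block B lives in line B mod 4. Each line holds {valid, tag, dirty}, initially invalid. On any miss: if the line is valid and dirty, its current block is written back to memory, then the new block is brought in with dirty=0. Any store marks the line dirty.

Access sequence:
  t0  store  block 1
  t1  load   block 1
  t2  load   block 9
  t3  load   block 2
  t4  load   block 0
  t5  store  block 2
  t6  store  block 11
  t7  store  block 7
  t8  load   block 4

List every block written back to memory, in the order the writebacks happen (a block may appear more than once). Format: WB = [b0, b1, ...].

WB = [1, 11]

0: W B1 → L1 miss [D]
1: R B1 → L1 hit [D]
2: R B9 → L1 miss wb→B1 [-]
3: R B2 → L2 miss [-]
4: R B0 → L0 miss [-]
5: W B2 → L2 hit [D]
6: W B11 → L3 miss [D]
7: W B7 → L3 miss wb→B11 [D]
8: R B4 → L0 miss [-]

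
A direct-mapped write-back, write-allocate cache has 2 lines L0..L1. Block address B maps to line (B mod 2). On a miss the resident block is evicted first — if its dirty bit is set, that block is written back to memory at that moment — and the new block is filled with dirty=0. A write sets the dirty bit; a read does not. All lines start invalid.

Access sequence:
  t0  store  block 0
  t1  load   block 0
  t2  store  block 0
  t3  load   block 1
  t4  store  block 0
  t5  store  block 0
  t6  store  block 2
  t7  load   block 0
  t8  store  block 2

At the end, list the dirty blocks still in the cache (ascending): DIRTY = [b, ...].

  0 | W B0 → L0 miss [D]
  1 | R B0 → L0 hit [D]
  2 | W B0 → L0 hit [D]
  3 | R B1 → L1 miss [-]
  4 | W B0 → L0 hit [D]
  5 | W B0 → L0 hit [D]
  6 | W B2 → L0 miss wb→B0 [D]
  7 | R B0 → L0 miss wb→B2 [-]
  8 | W B2 → L0 miss [D]

DIRTY = [2]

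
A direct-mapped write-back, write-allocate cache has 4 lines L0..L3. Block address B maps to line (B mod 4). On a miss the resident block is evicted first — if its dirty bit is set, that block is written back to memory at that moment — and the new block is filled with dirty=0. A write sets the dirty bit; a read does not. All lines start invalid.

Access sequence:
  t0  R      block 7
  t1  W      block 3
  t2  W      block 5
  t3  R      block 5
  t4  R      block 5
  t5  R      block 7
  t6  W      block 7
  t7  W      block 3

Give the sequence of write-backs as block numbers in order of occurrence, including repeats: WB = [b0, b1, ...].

WB = [3, 7]

0: R B7 -> L3 miss  d=-]
1: W B3 -> L3 miss  d=D]
2: W B5 -> L1 miss  d=D]
3: R B5 -> L1 hit  d=D]
4: R B5 -> L1 hit  d=D]
5: R B7 -> L3 miss wb->B3  d=-]
6: W B7 -> L3 hit  d=D]
7: W B3 -> L3 miss wb->B7  d=D]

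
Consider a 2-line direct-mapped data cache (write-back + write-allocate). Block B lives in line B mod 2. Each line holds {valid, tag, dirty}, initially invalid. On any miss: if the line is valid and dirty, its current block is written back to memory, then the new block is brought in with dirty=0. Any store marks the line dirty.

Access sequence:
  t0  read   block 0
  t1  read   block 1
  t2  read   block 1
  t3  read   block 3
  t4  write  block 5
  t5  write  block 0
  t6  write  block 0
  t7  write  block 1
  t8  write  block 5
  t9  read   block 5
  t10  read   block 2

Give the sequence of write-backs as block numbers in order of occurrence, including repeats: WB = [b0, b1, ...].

  0 | R B0 → L0 miss [-]
  1 | R B1 → L1 miss [-]
  2 | R B1 → L1 hit [-]
  3 | R B3 → L1 miss [-]
  4 | W B5 → L1 miss [D]
  5 | W B0 → L0 hit [D]
  6 | W B0 → L0 hit [D]
  7 | W B1 → L1 miss wb→B5 [D]
  8 | W B5 → L1 miss wb→B1 [D]
  9 | R B5 → L1 hit [D]
  10 | R B2 → L0 miss wb→B0 [-]

WB = [5, 1, 0]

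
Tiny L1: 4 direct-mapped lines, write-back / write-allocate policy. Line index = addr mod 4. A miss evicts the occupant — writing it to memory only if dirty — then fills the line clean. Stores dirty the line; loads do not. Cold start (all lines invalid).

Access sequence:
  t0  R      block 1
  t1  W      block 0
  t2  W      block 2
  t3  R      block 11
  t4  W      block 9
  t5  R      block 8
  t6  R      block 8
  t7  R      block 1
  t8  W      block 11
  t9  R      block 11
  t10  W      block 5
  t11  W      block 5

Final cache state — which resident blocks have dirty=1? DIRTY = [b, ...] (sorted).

DIRTY = [2, 5, 11]

0: R B1 → L1 miss [-]
1: W B0 → L0 miss [D]
2: W B2 → L2 miss [D]
3: R B11 → L3 miss [-]
4: W B9 → L1 miss [D]
5: R B8 → L0 miss wb→B0 [-]
6: R B8 → L0 hit [-]
7: R B1 → L1 miss wb→B9 [-]
8: W B11 → L3 hit [D]
9: R B11 → L3 hit [D]
10: W B5 → L1 miss [D]
11: W B5 → L1 hit [D]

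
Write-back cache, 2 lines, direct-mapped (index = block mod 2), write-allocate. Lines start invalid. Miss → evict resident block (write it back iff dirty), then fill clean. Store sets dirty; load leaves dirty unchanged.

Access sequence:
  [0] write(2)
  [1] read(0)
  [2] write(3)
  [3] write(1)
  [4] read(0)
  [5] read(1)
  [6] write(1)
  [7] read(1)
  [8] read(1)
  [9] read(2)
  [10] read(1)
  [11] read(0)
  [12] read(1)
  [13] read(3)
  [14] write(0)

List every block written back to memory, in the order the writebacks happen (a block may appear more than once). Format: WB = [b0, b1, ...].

0: W B2 → L0 miss [D]
1: R B0 → L0 miss wb→B2 [-]
2: W B3 → L1 miss [D]
3: W B1 → L1 miss wb→B3 [D]
4: R B0 → L0 hit [-]
5: R B1 → L1 hit [D]
6: W B1 → L1 hit [D]
7: R B1 → L1 hit [D]
8: R B1 → L1 hit [D]
9: R B2 → L0 miss [-]
10: R B1 → L1 hit [D]
11: R B0 → L0 miss [-]
12: R B1 → L1 hit [D]
13: R B3 → L1 miss wb→B1 [-]
14: W B0 → L0 hit [D]

WB = [2, 3, 1]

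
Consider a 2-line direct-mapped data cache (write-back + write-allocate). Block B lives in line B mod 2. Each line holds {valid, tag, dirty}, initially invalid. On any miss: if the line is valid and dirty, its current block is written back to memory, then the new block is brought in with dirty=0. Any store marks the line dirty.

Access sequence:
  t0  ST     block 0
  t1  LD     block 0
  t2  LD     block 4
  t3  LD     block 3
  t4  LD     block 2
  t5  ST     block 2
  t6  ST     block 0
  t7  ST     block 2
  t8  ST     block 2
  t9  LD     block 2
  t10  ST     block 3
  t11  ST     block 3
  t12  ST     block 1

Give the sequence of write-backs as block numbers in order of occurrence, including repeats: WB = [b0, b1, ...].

WB = [0, 2, 0, 3]

  0 | W B0 → L0 miss [D]
  1 | R B0 → L0 hit [D]
  2 | R B4 → L0 miss wb→B0 [-]
  3 | R B3 → L1 miss [-]
  4 | R B2 → L0 miss [-]
  5 | W B2 → L0 hit [D]
  6 | W B0 → L0 miss wb→B2 [D]
  7 | W B2 → L0 miss wb→B0 [D]
  8 | W B2 → L0 hit [D]
  9 | R B2 → L0 hit [D]
  10 | W B3 → L1 hit [D]
  11 | W B3 → L1 hit [D]
  12 | W B1 → L1 miss wb→B3 [D]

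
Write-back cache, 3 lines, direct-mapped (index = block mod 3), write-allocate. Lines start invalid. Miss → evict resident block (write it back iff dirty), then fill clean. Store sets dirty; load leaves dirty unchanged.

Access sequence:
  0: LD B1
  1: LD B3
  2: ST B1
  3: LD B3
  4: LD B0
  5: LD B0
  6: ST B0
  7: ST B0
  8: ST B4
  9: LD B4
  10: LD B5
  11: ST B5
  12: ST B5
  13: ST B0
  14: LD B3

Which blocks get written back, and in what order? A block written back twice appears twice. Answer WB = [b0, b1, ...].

  0 | R B1 → L1 miss [-]
  1 | R B3 → L0 miss [-]
  2 | W B1 → L1 hit [D]
  3 | R B3 → L0 hit [-]
  4 | R B0 → L0 miss [-]
  5 | R B0 → L0 hit [-]
  6 | W B0 → L0 hit [D]
  7 | W B0 → L0 hit [D]
  8 | W B4 → L1 miss wb→B1 [D]
  9 | R B4 → L1 hit [D]
  10 | R B5 → L2 miss [-]
  11 | W B5 → L2 hit [D]
  12 | W B5 → L2 hit [D]
  13 | W B0 → L0 hit [D]
  14 | R B3 → L0 miss wb→B0 [-]

WB = [1, 0]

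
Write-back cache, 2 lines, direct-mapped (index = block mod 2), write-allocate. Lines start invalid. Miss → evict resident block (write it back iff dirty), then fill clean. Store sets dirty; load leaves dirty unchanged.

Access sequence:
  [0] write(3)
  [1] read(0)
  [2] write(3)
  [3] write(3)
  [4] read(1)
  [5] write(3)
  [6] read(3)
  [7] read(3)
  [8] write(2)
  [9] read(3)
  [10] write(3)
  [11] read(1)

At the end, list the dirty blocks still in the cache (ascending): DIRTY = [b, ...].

DIRTY = [2]

0: W B3 → L1 miss [D]
1: R B0 → L0 miss [-]
2: W B3 → L1 hit [D]
3: W B3 → L1 hit [D]
4: R B1 → L1 miss wb→B3 [-]
5: W B3 → L1 miss [D]
6: R B3 → L1 hit [D]
7: R B3 → L1 hit [D]
8: W B2 → L0 miss [D]
9: R B3 → L1 hit [D]
10: W B3 → L1 hit [D]
11: R B1 → L1 miss wb→B3 [-]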